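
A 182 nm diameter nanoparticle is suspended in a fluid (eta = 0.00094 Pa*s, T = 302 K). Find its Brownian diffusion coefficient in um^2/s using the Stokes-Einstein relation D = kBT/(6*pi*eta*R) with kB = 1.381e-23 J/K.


Radius R = 182/2 = 91 nm = 9.1e-08 m
D = kB*T / (6*pi*eta*R)
D = 1.381e-23 * 302 / (6 * pi * 0.00094 * 9.1e-08)
D = 2.58661e-12 m^2/s = 2.587 um^2/s

2.587


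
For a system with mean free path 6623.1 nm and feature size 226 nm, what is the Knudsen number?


Knudsen number Kn = lambda / L
Kn = 6623.1 / 226
Kn = 29.3058

29.3058


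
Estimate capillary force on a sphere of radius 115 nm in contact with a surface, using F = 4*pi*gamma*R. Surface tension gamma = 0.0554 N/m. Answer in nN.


Convert radius: R = 115 nm = 1.15e-07 m
F = 4 * pi * gamma * R
F = 4 * pi * 0.0554 * 1.15e-07
F = 8.00603e-08 N = 80.0603 nN

80.0603


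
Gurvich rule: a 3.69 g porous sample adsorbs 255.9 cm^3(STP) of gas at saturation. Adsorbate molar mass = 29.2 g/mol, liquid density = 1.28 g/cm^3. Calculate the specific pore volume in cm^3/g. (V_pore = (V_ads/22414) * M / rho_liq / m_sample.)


Moles adsorbed n = V_ads / 22414 = 255.9 / 22414 = 1.141697e-02 mol
Liquid volume V_liq = n * M / rho_liq = 1.141697e-02 * 29.2 / 1.28 = 0.26045 cm^3
Specific pore volume V_pore = V_liq / m_sample = 0.26045 / 3.69
V_pore = 0.0706 cm^3/g

0.0706


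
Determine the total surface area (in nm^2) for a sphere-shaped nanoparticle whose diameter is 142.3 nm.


Radius r = 142.3/2 = 71.15 nm
Surface area SA = 4 * pi * r^2
SA = 4 * pi * (71.15)^2
SA = 63615.02 nm^2

63615.02


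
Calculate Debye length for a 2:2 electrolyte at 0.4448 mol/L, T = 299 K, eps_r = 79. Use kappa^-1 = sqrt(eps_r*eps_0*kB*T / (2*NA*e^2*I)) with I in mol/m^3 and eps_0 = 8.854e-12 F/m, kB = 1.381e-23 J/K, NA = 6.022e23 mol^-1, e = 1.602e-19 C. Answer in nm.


Ionic strength I = 0.4448 * 2^2 * 1000 = 1779.2 mol/m^3
kappa^-1 = sqrt(79 * 8.854e-12 * 1.381e-23 * 299 / (2 * 6.022e23 * (1.602e-19)^2 * 1779.2))
kappa^-1 = 0.229 nm

0.229


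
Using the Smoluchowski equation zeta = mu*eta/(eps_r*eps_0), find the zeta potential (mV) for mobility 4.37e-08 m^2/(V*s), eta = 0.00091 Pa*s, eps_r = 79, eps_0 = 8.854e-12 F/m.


Smoluchowski equation: zeta = mu * eta / (eps_r * eps_0)
zeta = 4.37e-08 * 0.00091 / (79 * 8.854e-12)
zeta = 0.056853 V = 56.85 mV

56.85


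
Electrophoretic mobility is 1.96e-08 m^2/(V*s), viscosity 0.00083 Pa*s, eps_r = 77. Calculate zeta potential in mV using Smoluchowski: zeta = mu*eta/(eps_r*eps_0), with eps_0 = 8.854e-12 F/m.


Smoluchowski equation: zeta = mu * eta / (eps_r * eps_0)
zeta = 1.96e-08 * 0.00083 / (77 * 8.854e-12)
zeta = 0.023862 V = 23.86 mV

23.86


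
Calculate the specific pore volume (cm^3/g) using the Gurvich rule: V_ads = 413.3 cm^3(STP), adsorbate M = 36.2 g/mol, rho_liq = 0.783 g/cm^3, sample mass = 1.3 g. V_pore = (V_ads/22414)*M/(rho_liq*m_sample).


Moles adsorbed n = V_ads / 22414 = 413.3 / 22414 = 1.843937e-02 mol
Liquid volume V_liq = n * M / rho_liq = 1.843937e-02 * 36.2 / 0.783 = 0.85250 cm^3
Specific pore volume V_pore = V_liq / m_sample = 0.85250 / 1.3
V_pore = 0.6558 cm^3/g

0.6558


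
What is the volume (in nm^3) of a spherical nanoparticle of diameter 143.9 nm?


Radius r = 143.9/2 = 71.95 nm
Volume V = (4/3) * pi * r^3
V = (4/3) * pi * (71.95)^3
V = 1560202.62 nm^3

1560202.62


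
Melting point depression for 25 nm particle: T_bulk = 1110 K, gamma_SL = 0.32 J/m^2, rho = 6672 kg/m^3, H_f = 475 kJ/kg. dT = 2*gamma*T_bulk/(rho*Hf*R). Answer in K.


Radius R = 25/2 = 12.5 nm = 1.25e-08 m
Convert H_f = 475 kJ/kg = 475000 J/kg
dT = 2 * gamma_SL * T_bulk / (rho * H_f * R)
dT = 2 * 0.32 * 1110 / (6672 * 475000 * 1.25e-08)
dT = 17.9 K

17.9


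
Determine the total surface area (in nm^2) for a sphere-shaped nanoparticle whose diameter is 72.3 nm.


Radius r = 72.3/2 = 36.15 nm
Surface area SA = 4 * pi * r^2
SA = 4 * pi * (36.15)^2
SA = 16422.02 nm^2

16422.02


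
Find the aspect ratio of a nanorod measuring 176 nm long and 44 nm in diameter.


Aspect ratio AR = length / diameter
AR = 176 / 44
AR = 4.0

4.0


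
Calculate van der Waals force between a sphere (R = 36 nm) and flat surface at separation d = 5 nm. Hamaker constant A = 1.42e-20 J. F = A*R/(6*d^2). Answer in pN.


Convert to SI: R = 36 nm = 3.6e-08 m, d = 5 nm = 5e-09 m
F = A * R / (6 * d^2)
F = 1.42e-20 * 3.6e-08 / (6 * (5e-09)^2)
F = 3.408e-12 N = 3.408 pN

3.408


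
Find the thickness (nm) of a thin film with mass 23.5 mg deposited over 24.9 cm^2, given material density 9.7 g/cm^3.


Convert: m = 23.5 mg = 2.3500e-05 kg, A = 24.9 cm^2 = 2.4900e-03 m^2, rho = 9.7 g/cm^3 = 9700 kg/m^3
t = m / (A * rho)
t = 2.3500e-05 / (2.4900e-03 * 9700)
t = 9.7296e-07 m = 973.0 nm

973.0


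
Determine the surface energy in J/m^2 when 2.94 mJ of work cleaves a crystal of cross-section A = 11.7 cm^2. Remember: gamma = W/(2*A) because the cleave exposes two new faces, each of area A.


Convert: A = 11.7 cm^2 = 0.00117 m^2, W = 2.94 mJ = 0.00294 J
Cleaving exposes two faces of area A, so total new surface = 2*A and gamma = W / (2*A)
gamma = 0.00294 / (2 * 0.00117)
gamma = 1.256 J/m^2

1.256


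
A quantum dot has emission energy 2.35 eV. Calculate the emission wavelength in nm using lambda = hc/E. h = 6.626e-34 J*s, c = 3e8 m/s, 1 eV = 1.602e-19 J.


Convert energy: E = 2.35 eV = 2.35 * 1.602e-19 = 3.7647e-19 J
lambda = h*c / E = 6.626e-34 * 3e8 / 3.7647e-19
lambda = 5.2801e-07 m = 528.0 nm

528.0


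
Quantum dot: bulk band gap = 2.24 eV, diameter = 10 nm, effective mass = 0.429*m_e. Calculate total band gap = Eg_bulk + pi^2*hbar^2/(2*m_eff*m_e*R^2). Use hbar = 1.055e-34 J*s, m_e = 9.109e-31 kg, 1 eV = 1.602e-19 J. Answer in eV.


Radius R = 10/2 nm = 5e-09 m
Confinement energy dE = pi^2 * hbar^2 / (2 * m_eff * m_e * R^2)
dE = pi^2 * (1.055e-34)^2 / (2 * 0.429 * 9.109e-31 * (5e-09)^2) J, divided by 1.602e-19 J/eV
dE = 0.0351 eV
Total band gap = E_g(bulk) + dE = 2.24 + 0.0351 = 2.2751 eV

2.2751


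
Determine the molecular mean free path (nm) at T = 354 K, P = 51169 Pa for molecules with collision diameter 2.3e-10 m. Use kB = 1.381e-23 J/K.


Mean free path: lambda = kB*T / (sqrt(2) * pi * d^2 * P)
lambda = 1.381e-23 * 354 / (sqrt(2) * pi * (2.3e-10)^2 * 51169)
lambda = 4.06508e-07 m
lambda = 406.51 nm

406.51


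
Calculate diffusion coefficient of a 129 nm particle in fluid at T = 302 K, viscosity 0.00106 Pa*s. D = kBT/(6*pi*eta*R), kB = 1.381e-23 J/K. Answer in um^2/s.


Radius R = 129/2 = 64.5 nm = 6.45e-08 m
D = kB*T / (6*pi*eta*R)
D = 1.381e-23 * 302 / (6 * pi * 0.00106 * 6.45e-08)
D = 3.23619e-12 m^2/s = 3.236 um^2/s

3.236


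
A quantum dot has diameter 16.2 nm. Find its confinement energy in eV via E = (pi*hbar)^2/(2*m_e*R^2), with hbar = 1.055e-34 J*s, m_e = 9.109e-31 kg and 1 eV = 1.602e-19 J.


Radius R = 16.2/2 = 8.1 nm = 8.1e-09 m
E = (pi * 1.055e-34)^2 / (2 * 9.109e-31 * (8.1e-09)^2)
E(J) = 9.19039e-22
E = E(J) / 1.602e-19 = 0.0057 eV

0.0057


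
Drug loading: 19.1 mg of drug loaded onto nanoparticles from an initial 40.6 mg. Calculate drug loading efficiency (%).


Drug loading efficiency = (drug loaded / drug initial) * 100
DLE = 19.1 / 40.6 * 100
DLE = 0.4704 * 100
DLE = 47.04%

47.04


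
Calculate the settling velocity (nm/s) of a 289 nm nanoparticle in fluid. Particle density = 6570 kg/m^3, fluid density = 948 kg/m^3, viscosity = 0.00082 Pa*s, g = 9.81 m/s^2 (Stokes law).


Radius R = 289/2 nm = 1.445e-07 m
Density difference = 6570 - 948 = 5622 kg/m^3
v = 2 * R^2 * (rho_p - rho_f) * g / (9 * eta)
v = 2 * (1.445e-07)^2 * 5622 * 9.81 / (9 * 0.00082)
v = 3.12082e-07 m/s = 312.0823 nm/s

312.0823


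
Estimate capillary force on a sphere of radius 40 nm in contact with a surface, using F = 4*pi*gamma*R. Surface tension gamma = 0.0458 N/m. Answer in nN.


Convert radius: R = 40 nm = 4e-08 m
F = 4 * pi * gamma * R
F = 4 * pi * 0.0458 * 4e-08
F = 2.30216e-08 N = 23.0216 nN

23.0216


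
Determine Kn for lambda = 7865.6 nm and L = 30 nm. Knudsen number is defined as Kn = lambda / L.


Knudsen number Kn = lambda / L
Kn = 7865.6 / 30
Kn = 262.1867

262.1867


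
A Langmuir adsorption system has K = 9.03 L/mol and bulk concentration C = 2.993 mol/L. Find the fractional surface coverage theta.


Langmuir isotherm: theta = K*C / (1 + K*C)
K*C = 9.03 * 2.993 = 27.02679
theta = 27.02679 / (1 + 27.02679) = 27.02679 / 28.02679
theta = 0.9643

0.9643


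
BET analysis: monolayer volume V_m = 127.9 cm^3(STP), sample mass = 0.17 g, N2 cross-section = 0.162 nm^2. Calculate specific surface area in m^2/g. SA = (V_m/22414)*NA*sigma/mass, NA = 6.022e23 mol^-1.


Number of moles in monolayer = V_m / 22414 = 127.9 / 22414 = 0.00570626
Number of molecules = moles * NA = 0.00570626 * 6.022e23
SA = molecules * sigma / mass
SA = (127.9 / 22414) * 6.022e23 * 0.162e-18 / 0.17
SA = 3274.6 m^2/g

3274.6


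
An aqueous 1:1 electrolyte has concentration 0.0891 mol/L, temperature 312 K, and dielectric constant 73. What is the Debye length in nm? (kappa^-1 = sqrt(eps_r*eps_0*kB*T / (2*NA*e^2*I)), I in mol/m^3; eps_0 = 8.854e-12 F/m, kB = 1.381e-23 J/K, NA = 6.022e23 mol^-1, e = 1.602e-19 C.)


Ionic strength I = 0.0891 * 1^2 * 1000 = 89.1 mol/m^3
kappa^-1 = sqrt(73 * 8.854e-12 * 1.381e-23 * 312 / (2 * 6.022e23 * (1.602e-19)^2 * 89.1))
kappa^-1 = 1.006 nm

1.006


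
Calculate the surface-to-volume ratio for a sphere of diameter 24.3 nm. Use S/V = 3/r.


Radius r = 24.3/2 = 12.15 nm
S/V = 3 / r = 3 / 12.15
S/V = 0.2469 nm^-1

0.2469


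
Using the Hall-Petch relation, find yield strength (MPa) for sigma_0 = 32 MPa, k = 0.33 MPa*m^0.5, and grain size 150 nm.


d = 150 nm = 1.5e-07 m
sqrt(d) = 0.0003872983
Hall-Petch contribution = k / sqrt(d) = 0.33 / 0.0003872983 = 852.1 MPa
sigma = sigma_0 + k/sqrt(d) = 32 + 852.1 = 884.1 MPa

884.1


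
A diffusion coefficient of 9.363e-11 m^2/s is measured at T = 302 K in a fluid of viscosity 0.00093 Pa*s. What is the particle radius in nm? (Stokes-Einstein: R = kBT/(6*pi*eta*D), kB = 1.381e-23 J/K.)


Stokes-Einstein: R = kB*T / (6*pi*eta*D)
R = 1.381e-23 * 302 / (6 * pi * 0.00093 * 9.363e-11)
R = 2.54098e-09 m = 2.54 nm

2.54


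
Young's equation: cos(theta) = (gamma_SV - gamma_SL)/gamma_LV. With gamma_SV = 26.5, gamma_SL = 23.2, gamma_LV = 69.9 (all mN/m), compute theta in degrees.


cos(theta) = (gamma_SV - gamma_SL) / gamma_LV
cos(theta) = (26.5 - 23.2) / 69.9
cos(theta) = 0.04721
theta = arccos(0.04721) = 87.29 degrees

87.29


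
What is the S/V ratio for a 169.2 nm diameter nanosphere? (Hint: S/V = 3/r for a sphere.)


Radius r = 169.2/2 = 84.6 nm
S/V = 3 / r = 3 / 84.6
S/V = 0.0355 nm^-1

0.0355


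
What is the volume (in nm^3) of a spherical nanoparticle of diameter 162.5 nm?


Radius r = 162.5/2 = 81.25 nm
Volume V = (4/3) * pi * r^3
V = (4/3) * pi * (81.25)^3
V = 2246770.53 nm^3

2246770.53


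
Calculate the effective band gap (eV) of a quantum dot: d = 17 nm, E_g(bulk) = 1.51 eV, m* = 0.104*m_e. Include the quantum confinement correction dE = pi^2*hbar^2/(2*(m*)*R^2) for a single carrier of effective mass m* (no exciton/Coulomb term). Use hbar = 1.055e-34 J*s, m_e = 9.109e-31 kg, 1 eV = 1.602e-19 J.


Radius R = 17/2 nm = 8.5e-09 m
Confinement energy dE = pi^2 * hbar^2 / (2 * m_eff * m_e * R^2)
dE = pi^2 * (1.055e-34)^2 / (2 * 0.104 * 9.109e-31 * (8.5e-09)^2) J, divided by 1.602e-19 J/eV
dE = 0.0501 eV
Total band gap = E_g(bulk) + dE = 1.51 + 0.0501 = 1.5601 eV

1.5601


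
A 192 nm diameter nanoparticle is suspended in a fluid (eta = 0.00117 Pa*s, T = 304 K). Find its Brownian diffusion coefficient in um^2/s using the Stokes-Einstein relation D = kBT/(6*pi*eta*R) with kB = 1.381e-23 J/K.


Radius R = 192/2 = 96 nm = 9.6e-08 m
D = kB*T / (6*pi*eta*R)
D = 1.381e-23 * 304 / (6 * pi * 0.00117 * 9.6e-08)
D = 1.98294e-12 m^2/s = 1.983 um^2/s

1.983


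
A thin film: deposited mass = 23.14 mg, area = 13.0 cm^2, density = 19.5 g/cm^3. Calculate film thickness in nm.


Convert: m = 23.14 mg = 2.3140e-05 kg, A = 13.0 cm^2 = 1.3000e-03 m^2, rho = 19.5 g/cm^3 = 19500 kg/m^3
t = m / (A * rho)
t = 2.3140e-05 / (1.3000e-03 * 19500)
t = 9.1282e-07 m = 912.8 nm

912.8


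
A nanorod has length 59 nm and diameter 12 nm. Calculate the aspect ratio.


Aspect ratio AR = length / diameter
AR = 59 / 12
AR = 4.92

4.92


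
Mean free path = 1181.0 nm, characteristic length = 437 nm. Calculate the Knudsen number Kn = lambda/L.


Knudsen number Kn = lambda / L
Kn = 1181.0 / 437
Kn = 2.7025

2.7025


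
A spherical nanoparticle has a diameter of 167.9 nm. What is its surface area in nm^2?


Radius r = 167.9/2 = 83.95 nm
Surface area SA = 4 * pi * r^2
SA = 4 * pi * (83.95)^2
SA = 88562.78 nm^2

88562.78


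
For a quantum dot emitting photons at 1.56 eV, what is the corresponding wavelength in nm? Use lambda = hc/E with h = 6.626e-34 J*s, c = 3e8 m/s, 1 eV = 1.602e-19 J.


Convert energy: E = 1.56 eV = 1.56 * 1.602e-19 = 2.49912e-19 J
lambda = h*c / E = 6.626e-34 * 3e8 / 2.49912e-19
lambda = 7.954e-07 m = 795.4 nm

795.4


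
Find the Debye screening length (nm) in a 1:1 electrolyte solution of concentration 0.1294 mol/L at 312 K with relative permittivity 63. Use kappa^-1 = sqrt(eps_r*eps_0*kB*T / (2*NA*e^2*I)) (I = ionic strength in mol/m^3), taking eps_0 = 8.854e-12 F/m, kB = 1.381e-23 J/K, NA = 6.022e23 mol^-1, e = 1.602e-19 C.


Ionic strength I = 0.1294 * 1^2 * 1000 = 129.4 mol/m^3
kappa^-1 = sqrt(63 * 8.854e-12 * 1.381e-23 * 312 / (2 * 6.022e23 * (1.602e-19)^2 * 129.4))
kappa^-1 = 0.775 nm

0.775


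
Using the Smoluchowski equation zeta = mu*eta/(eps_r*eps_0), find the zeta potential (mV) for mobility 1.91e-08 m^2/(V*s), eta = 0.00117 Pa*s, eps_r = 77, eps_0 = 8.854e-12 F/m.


Smoluchowski equation: zeta = mu * eta / (eps_r * eps_0)
zeta = 1.91e-08 * 0.00117 / (77 * 8.854e-12)
zeta = 0.032778 V = 32.78 mV

32.78


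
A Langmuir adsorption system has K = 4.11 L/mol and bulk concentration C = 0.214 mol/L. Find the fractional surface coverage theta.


Langmuir isotherm: theta = K*C / (1 + K*C)
K*C = 4.11 * 0.214 = 0.87954
theta = 0.87954 / (1 + 0.87954) = 0.87954 / 1.87954
theta = 0.468

0.468


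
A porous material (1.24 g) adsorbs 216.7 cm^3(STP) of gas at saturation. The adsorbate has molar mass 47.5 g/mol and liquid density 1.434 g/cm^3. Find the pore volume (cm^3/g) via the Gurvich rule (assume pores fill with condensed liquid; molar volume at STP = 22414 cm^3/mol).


Moles adsorbed n = V_ads / 22414 = 216.7 / 22414 = 9.668065e-03 mol
Liquid volume V_liq = n * M / rho_liq = 9.668065e-03 * 47.5 / 1.434 = 0.32025 cm^3
Specific pore volume V_pore = V_liq / m_sample = 0.32025 / 1.24
V_pore = 0.2583 cm^3/g

0.2583


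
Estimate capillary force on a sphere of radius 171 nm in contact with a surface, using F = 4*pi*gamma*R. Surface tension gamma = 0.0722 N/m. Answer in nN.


Convert radius: R = 171 nm = 1.71e-07 m
F = 4 * pi * gamma * R
F = 4 * pi * 0.0722 * 1.71e-07
F = 1.55147e-07 N = 155.1469 nN

155.1469


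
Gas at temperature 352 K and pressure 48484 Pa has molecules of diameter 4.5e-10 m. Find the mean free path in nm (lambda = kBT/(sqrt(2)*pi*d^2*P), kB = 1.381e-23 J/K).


Mean free path: lambda = kB*T / (sqrt(2) * pi * d^2 * P)
lambda = 1.381e-23 * 352 / (sqrt(2) * pi * (4.5e-10)^2 * 48484)
lambda = 1.11442e-07 m
lambda = 111.44 nm

111.44


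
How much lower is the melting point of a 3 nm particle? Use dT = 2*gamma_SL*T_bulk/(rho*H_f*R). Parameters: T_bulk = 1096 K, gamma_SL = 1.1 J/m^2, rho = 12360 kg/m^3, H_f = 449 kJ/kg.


Radius R = 3/2 = 1.5 nm = 1.5e-09 m
Convert H_f = 449 kJ/kg = 449000 J/kg
dT = 2 * gamma_SL * T_bulk / (rho * H_f * R)
dT = 2 * 1.1 * 1096 / (12360 * 449000 * 1.5e-09)
dT = 289.7 K

289.7


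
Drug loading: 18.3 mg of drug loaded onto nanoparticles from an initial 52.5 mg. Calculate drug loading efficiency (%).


Drug loading efficiency = (drug loaded / drug initial) * 100
DLE = 18.3 / 52.5 * 100
DLE = 0.3486 * 100
DLE = 34.86%

34.86


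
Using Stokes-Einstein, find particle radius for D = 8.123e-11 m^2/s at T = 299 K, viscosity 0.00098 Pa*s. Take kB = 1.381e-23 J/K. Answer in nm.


Stokes-Einstein: R = kB*T / (6*pi*eta*D)
R = 1.381e-23 * 299 / (6 * pi * 0.00098 * 8.123e-11)
R = 2.75183e-09 m = 2.75 nm

2.75


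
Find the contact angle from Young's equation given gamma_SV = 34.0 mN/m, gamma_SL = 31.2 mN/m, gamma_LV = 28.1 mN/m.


cos(theta) = (gamma_SV - gamma_SL) / gamma_LV
cos(theta) = (34.0 - 31.2) / 28.1
cos(theta) = 0.099644
theta = arccos(0.099644) = 84.28 degrees

84.28


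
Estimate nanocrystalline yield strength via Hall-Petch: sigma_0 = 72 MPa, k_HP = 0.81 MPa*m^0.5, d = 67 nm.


d = 67 nm = 6.7e-08 m
sqrt(d) = 0.0002588436
Hall-Petch contribution = k / sqrt(d) = 0.81 / 0.0002588436 = 3129.3 MPa
sigma = sigma_0 + k/sqrt(d) = 72 + 3129.3 = 3201.3 MPa

3201.3


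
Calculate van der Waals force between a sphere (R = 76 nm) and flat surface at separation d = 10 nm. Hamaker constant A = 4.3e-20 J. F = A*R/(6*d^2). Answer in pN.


Convert to SI: R = 76 nm = 7.6e-08 m, d = 10 nm = 1e-08 m
F = A * R / (6 * d^2)
F = 4.3e-20 * 7.6e-08 / (6 * (1e-08)^2)
F = 5.44667e-12 N = 5.447 pN

5.447


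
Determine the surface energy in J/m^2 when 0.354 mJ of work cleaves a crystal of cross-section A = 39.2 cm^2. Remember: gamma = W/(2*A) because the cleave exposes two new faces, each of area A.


Convert: A = 39.2 cm^2 = 0.00392 m^2, W = 0.354 mJ = 0.000354 J
Cleaving exposes two faces of area A, so total new surface = 2*A and gamma = W / (2*A)
gamma = 0.000354 / (2 * 0.00392)
gamma = 0.045 J/m^2

0.045


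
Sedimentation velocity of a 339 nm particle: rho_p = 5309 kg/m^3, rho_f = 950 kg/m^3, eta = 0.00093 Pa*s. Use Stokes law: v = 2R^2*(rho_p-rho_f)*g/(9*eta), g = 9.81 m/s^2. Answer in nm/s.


Radius R = 339/2 nm = 1.695e-07 m
Density difference = 5309 - 950 = 4359 kg/m^3
v = 2 * R^2 * (rho_p - rho_f) * g / (9 * eta)
v = 2 * (1.695e-07)^2 * 4359 * 9.81 / (9 * 0.00093)
v = 2.93562e-07 m/s = 293.562 nm/s

293.562


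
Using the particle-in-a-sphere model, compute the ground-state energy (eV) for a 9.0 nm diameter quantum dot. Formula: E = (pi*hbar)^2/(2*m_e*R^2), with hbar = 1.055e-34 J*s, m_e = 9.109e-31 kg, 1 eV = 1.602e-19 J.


Radius R = 9.0/2 = 4.5 nm = 4.5e-09 m
E = (pi * 1.055e-34)^2 / (2 * 9.109e-31 * (4.5e-09)^2)
E(J) = 2.97769e-21
E = E(J) / 1.602e-19 = 0.0186 eV

0.0186


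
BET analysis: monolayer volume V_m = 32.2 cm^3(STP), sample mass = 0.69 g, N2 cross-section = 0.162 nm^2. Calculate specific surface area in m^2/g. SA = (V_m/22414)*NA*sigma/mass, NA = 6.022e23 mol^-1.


Number of moles in monolayer = V_m / 22414 = 32.2 / 22414 = 0.0014366
Number of molecules = moles * NA = 0.0014366 * 6.022e23
SA = molecules * sigma / mass
SA = (32.2 / 22414) * 6.022e23 * 0.162e-18 / 0.69
SA = 203.1 m^2/g

203.1


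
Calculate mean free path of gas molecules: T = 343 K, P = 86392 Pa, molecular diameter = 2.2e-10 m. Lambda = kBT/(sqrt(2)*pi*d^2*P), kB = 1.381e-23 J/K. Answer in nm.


Mean free path: lambda = kB*T / (sqrt(2) * pi * d^2 * P)
lambda = 1.381e-23 * 343 / (sqrt(2) * pi * (2.2e-10)^2 * 86392)
lambda = 2.54979e-07 m
lambda = 254.98 nm

254.98


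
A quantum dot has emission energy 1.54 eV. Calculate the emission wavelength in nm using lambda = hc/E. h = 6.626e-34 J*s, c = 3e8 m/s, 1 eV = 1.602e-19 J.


Convert energy: E = 1.54 eV = 1.54 * 1.602e-19 = 2.46708e-19 J
lambda = h*c / E = 6.626e-34 * 3e8 / 2.46708e-19
lambda = 8.0573e-07 m = 805.7 nm

805.7


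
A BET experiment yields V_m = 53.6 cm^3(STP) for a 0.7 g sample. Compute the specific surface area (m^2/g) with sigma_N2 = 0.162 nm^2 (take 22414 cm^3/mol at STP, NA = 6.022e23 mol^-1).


Number of moles in monolayer = V_m / 22414 = 53.6 / 22414 = 0.00239136
Number of molecules = moles * NA = 0.00239136 * 6.022e23
SA = molecules * sigma / mass
SA = (53.6 / 22414) * 6.022e23 * 0.162e-18 / 0.7
SA = 333.3 m^2/g

333.3


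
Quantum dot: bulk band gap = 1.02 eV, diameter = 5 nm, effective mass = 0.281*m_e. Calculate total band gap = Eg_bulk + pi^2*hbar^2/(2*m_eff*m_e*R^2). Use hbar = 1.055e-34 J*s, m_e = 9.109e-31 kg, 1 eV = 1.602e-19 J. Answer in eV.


Radius R = 5/2 nm = 2.5e-09 m
Confinement energy dE = pi^2 * hbar^2 / (2 * m_eff * m_e * R^2)
dE = pi^2 * (1.055e-34)^2 / (2 * 0.281 * 9.109e-31 * (2.5e-09)^2) J, divided by 1.602e-19 J/eV
dE = 0.2143 eV
Total band gap = E_g(bulk) + dE = 1.02 + 0.2143 = 1.2343 eV

1.2343


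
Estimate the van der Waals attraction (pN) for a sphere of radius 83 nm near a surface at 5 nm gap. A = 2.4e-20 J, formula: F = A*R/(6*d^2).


Convert to SI: R = 83 nm = 8.3e-08 m, d = 5 nm = 5e-09 m
F = A * R / (6 * d^2)
F = 2.4e-20 * 8.3e-08 / (6 * (5e-09)^2)
F = 1.328e-11 N = 13.28 pN

13.28


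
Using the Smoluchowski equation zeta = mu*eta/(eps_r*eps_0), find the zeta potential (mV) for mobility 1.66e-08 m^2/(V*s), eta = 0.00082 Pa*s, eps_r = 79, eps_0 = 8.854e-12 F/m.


Smoluchowski equation: zeta = mu * eta / (eps_r * eps_0)
zeta = 1.66e-08 * 0.00082 / (79 * 8.854e-12)
zeta = 0.019461 V = 19.46 mV

19.46


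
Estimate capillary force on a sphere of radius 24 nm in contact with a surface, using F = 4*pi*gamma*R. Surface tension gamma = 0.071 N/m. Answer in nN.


Convert radius: R = 24 nm = 2.4e-08 m
F = 4 * pi * gamma * R
F = 4 * pi * 0.071 * 2.4e-08
F = 2.14131e-08 N = 21.4131 nN

21.4131


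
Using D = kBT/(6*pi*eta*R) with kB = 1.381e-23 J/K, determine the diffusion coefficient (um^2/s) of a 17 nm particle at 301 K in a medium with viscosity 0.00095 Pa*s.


Radius R = 17/2 = 8.5 nm = 8.5e-09 m
D = kB*T / (6*pi*eta*R)
D = 1.381e-23 * 301 / (6 * pi * 0.00095 * 8.5e-09)
D = 2.73097e-11 m^2/s = 27.31 um^2/s

27.31


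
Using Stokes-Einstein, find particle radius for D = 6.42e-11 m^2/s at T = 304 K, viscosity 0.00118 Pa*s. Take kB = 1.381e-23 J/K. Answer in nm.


Stokes-Einstein: R = kB*T / (6*pi*eta*D)
R = 1.381e-23 * 304 / (6 * pi * 0.00118 * 6.42e-11)
R = 2.94001e-09 m = 2.94 nm

2.94


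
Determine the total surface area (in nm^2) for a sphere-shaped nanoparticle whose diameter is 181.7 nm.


Radius r = 181.7/2 = 90.85 nm
Surface area SA = 4 * pi * r^2
SA = 4 * pi * (90.85)^2
SA = 103719.34 nm^2

103719.34


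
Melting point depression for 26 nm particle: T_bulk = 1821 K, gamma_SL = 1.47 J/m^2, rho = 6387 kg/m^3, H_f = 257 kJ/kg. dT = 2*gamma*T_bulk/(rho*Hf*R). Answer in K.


Radius R = 26/2 = 13 nm = 1.3e-08 m
Convert H_f = 257 kJ/kg = 257000 J/kg
dT = 2 * gamma_SL * T_bulk / (rho * H_f * R)
dT = 2 * 1.47 * 1821 / (6387 * 257000 * 1.3e-08)
dT = 250.9 K

250.9


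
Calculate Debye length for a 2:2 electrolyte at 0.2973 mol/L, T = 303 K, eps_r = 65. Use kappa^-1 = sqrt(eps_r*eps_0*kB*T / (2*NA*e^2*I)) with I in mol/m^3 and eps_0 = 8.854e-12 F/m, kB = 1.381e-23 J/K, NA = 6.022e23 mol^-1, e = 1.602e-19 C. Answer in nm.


Ionic strength I = 0.2973 * 2^2 * 1000 = 1189.2 mol/m^3
kappa^-1 = sqrt(65 * 8.854e-12 * 1.381e-23 * 303 / (2 * 6.022e23 * (1.602e-19)^2 * 1189.2))
kappa^-1 = 0.256 nm

0.256


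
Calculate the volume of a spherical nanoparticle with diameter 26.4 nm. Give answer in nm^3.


Radius r = 26.4/2 = 13.2 nm
Volume V = (4/3) * pi * r^3
V = (4/3) * pi * (13.2)^3
V = 9634.08 nm^3

9634.08


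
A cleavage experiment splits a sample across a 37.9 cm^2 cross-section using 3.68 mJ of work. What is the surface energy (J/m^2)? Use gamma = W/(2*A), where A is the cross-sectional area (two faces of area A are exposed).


Convert: A = 37.9 cm^2 = 0.00379 m^2, W = 3.68 mJ = 0.00368 J
Cleaving exposes two faces of area A, so total new surface = 2*A and gamma = W / (2*A)
gamma = 0.00368 / (2 * 0.00379)
gamma = 0.485 J/m^2

0.485


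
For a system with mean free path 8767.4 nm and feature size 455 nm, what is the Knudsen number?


Knudsen number Kn = lambda / L
Kn = 8767.4 / 455
Kn = 19.269

19.269


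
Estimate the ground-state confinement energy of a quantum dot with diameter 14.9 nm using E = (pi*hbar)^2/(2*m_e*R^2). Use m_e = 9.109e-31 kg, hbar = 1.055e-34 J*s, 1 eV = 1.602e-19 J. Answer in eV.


Radius R = 14.9/2 = 7.45 nm = 7.45e-09 m
E = (pi * 1.055e-34)^2 / (2 * 9.109e-31 * (7.45e-09)^2)
E(J) = 1.0864e-21
E = E(J) / 1.602e-19 = 0.0068 eV

0.0068


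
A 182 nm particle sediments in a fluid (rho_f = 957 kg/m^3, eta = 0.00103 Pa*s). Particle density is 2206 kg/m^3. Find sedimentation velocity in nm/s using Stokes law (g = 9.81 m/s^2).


Radius R = 182/2 nm = 9.1e-08 m
Density difference = 2206 - 957 = 1249 kg/m^3
v = 2 * R^2 * (rho_p - rho_f) * g / (9 * eta)
v = 2 * (9.1e-08)^2 * 1249 * 9.81 / (9 * 0.00103)
v = 2.18909e-08 m/s = 21.8909 nm/s

21.8909


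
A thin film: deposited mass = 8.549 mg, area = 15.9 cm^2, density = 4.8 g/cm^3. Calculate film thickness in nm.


Convert: m = 8.549 mg = 8.5490e-06 kg, A = 15.9 cm^2 = 1.5900e-03 m^2, rho = 4.8 g/cm^3 = 4800 kg/m^3
t = m / (A * rho)
t = 8.5490e-06 / (1.5900e-03 * 4800)
t = 1.1202e-06 m = 1120.2 nm

1120.2


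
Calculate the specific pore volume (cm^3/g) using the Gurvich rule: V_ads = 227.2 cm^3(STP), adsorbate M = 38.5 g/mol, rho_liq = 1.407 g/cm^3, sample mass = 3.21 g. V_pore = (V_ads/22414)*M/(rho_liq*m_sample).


Moles adsorbed n = V_ads / 22414 = 227.2 / 22414 = 1.013652e-02 mol
Liquid volume V_liq = n * M / rho_liq = 1.013652e-02 * 38.5 / 1.407 = 0.27737 cm^3
Specific pore volume V_pore = V_liq / m_sample = 0.27737 / 3.21
V_pore = 0.0864 cm^3/g

0.0864


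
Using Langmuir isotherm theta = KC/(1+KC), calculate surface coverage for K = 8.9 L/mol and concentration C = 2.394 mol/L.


Langmuir isotherm: theta = K*C / (1 + K*C)
K*C = 8.9 * 2.394 = 21.3066
theta = 21.3066 / (1 + 21.3066) = 21.3066 / 22.3066
theta = 0.9552

0.9552


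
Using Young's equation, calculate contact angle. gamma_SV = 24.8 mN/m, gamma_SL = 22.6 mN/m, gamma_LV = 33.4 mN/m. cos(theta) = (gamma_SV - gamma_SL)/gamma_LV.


cos(theta) = (gamma_SV - gamma_SL) / gamma_LV
cos(theta) = (24.8 - 22.6) / 33.4
cos(theta) = 0.065868
theta = arccos(0.065868) = 86.22 degrees

86.22


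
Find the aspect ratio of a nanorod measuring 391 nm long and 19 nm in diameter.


Aspect ratio AR = length / diameter
AR = 391 / 19
AR = 20.58

20.58


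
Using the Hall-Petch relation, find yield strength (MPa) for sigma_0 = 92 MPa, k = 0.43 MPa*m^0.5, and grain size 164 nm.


d = 164 nm = 1.64e-07 m
sqrt(d) = 0.0004049691
Hall-Petch contribution = k / sqrt(d) = 0.43 / 0.0004049691 = 1061.8 MPa
sigma = sigma_0 + k/sqrt(d) = 92 + 1061.8 = 1153.8 MPa

1153.8


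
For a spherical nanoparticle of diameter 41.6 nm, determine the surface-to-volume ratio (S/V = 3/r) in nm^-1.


Radius r = 41.6/2 = 20.8 nm
S/V = 3 / r = 3 / 20.8
S/V = 0.1442 nm^-1

0.1442


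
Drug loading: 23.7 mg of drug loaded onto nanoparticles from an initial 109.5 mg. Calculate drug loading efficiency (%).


Drug loading efficiency = (drug loaded / drug initial) * 100
DLE = 23.7 / 109.5 * 100
DLE = 0.2164 * 100
DLE = 21.64%

21.64


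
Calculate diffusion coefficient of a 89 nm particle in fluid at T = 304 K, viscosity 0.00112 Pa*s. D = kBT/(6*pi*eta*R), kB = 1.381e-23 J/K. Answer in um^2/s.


Radius R = 89/2 = 44.5 nm = 4.45e-08 m
D = kB*T / (6*pi*eta*R)
D = 1.381e-23 * 304 / (6 * pi * 0.00112 * 4.45e-08)
D = 4.46877e-12 m^2/s = 4.469 um^2/s

4.469


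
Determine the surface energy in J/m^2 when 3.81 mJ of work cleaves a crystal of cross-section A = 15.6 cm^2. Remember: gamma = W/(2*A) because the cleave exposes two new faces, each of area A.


Convert: A = 15.6 cm^2 = 0.00156 m^2, W = 3.81 mJ = 0.00381 J
Cleaving exposes two faces of area A, so total new surface = 2*A and gamma = W / (2*A)
gamma = 0.00381 / (2 * 0.00156)
gamma = 1.221 J/m^2

1.221


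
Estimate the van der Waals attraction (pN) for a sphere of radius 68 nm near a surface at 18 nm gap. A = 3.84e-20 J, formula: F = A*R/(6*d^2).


Convert to SI: R = 68 nm = 6.8e-08 m, d = 18 nm = 1.8e-08 m
F = A * R / (6 * d^2)
F = 3.84e-20 * 6.8e-08 / (6 * (1.8e-08)^2)
F = 1.34321e-12 N = 1.343 pN

1.343


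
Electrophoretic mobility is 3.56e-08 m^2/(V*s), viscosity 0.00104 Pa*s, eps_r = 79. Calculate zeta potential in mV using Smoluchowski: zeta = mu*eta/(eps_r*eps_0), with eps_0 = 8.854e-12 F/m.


Smoluchowski equation: zeta = mu * eta / (eps_r * eps_0)
zeta = 3.56e-08 * 0.00104 / (79 * 8.854e-12)
zeta = 0.052932 V = 52.93 mV

52.93


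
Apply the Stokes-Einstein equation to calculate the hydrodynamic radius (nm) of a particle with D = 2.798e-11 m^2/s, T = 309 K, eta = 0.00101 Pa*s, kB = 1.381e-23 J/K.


Stokes-Einstein: R = kB*T / (6*pi*eta*D)
R = 1.381e-23 * 309 / (6 * pi * 0.00101 * 2.798e-11)
R = 8.01091e-09 m = 8.01 nm

8.01


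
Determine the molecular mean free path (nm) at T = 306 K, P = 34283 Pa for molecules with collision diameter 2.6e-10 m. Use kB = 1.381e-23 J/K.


Mean free path: lambda = kB*T / (sqrt(2) * pi * d^2 * P)
lambda = 1.381e-23 * 306 / (sqrt(2) * pi * (2.6e-10)^2 * 34283)
lambda = 4.10416e-07 m
lambda = 410.42 nm

410.42


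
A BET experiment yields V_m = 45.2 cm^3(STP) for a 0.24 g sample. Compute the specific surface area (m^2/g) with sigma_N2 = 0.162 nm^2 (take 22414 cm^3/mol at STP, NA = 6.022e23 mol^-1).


Number of moles in monolayer = V_m / 22414 = 45.2 / 22414 = 0.0020166
Number of molecules = moles * NA = 0.0020166 * 6.022e23
SA = molecules * sigma / mass
SA = (45.2 / 22414) * 6.022e23 * 0.162e-18 / 0.24
SA = 819.7 m^2/g

819.7


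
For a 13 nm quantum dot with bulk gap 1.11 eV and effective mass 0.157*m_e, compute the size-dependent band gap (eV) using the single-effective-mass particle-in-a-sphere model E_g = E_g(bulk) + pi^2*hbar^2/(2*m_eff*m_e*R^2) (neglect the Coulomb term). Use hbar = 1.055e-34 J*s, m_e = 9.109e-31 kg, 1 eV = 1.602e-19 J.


Radius R = 13/2 nm = 6.5e-09 m
Confinement energy dE = pi^2 * hbar^2 / (2 * m_eff * m_e * R^2)
dE = pi^2 * (1.055e-34)^2 / (2 * 0.157 * 9.109e-31 * (6.5e-09)^2) J, divided by 1.602e-19 J/eV
dE = 0.0567 eV
Total band gap = E_g(bulk) + dE = 1.11 + 0.0567 = 1.1667 eV

1.1667


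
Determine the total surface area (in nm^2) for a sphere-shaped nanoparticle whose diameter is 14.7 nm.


Radius r = 14.7/2 = 7.35 nm
Surface area SA = 4 * pi * r^2
SA = 4 * pi * (7.35)^2
SA = 678.87 nm^2

678.87


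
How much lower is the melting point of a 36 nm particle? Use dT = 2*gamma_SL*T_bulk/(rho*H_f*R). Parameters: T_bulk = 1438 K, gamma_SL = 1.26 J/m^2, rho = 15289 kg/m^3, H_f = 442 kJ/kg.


Radius R = 36/2 = 18 nm = 1.8e-08 m
Convert H_f = 442 kJ/kg = 442000 J/kg
dT = 2 * gamma_SL * T_bulk / (rho * H_f * R)
dT = 2 * 1.26 * 1438 / (15289 * 442000 * 1.8e-08)
dT = 29.8 K

29.8


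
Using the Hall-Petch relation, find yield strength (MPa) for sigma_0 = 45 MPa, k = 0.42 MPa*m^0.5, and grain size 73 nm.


d = 73 nm = 7.3e-08 m
sqrt(d) = 0.0002701851
Hall-Petch contribution = k / sqrt(d) = 0.42 / 0.0002701851 = 1554.5 MPa
sigma = sigma_0 + k/sqrt(d) = 45 + 1554.5 = 1599.5 MPa

1599.5


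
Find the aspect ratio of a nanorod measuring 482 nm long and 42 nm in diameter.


Aspect ratio AR = length / diameter
AR = 482 / 42
AR = 11.48

11.48


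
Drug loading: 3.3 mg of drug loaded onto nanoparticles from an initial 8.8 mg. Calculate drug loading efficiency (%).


Drug loading efficiency = (drug loaded / drug initial) * 100
DLE = 3.3 / 8.8 * 100
DLE = 0.375 * 100
DLE = 37.5%

37.5


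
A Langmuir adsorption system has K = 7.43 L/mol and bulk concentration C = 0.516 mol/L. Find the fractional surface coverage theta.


Langmuir isotherm: theta = K*C / (1 + K*C)
K*C = 7.43 * 0.516 = 3.83388
theta = 3.83388 / (1 + 3.83388) = 3.83388 / 4.83388
theta = 0.7931

0.7931


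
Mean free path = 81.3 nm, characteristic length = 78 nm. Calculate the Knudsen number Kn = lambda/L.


Knudsen number Kn = lambda / L
Kn = 81.3 / 78
Kn = 1.0423

1.0423


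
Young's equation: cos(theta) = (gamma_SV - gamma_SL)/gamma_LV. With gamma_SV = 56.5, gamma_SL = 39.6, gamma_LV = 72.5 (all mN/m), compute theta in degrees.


cos(theta) = (gamma_SV - gamma_SL) / gamma_LV
cos(theta) = (56.5 - 39.6) / 72.5
cos(theta) = 0.233103
theta = arccos(0.233103) = 76.52 degrees

76.52


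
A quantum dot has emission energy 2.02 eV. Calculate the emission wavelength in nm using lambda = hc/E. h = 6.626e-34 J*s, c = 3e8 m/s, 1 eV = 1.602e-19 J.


Convert energy: E = 2.02 eV = 2.02 * 1.602e-19 = 3.23604e-19 J
lambda = h*c / E = 6.626e-34 * 3e8 / 3.23604e-19
lambda = 6.14269e-07 m = 614.3 nm

614.3


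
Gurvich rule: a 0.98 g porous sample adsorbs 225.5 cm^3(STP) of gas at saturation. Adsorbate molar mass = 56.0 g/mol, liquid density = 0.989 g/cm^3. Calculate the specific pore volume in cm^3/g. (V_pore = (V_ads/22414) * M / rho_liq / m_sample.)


Moles adsorbed n = V_ads / 22414 = 225.5 / 22414 = 1.006068e-02 mol
Liquid volume V_liq = n * M / rho_liq = 1.006068e-02 * 56.0 / 0.989 = 0.56966 cm^3
Specific pore volume V_pore = V_liq / m_sample = 0.56966 / 0.98
V_pore = 0.5813 cm^3/g

0.5813


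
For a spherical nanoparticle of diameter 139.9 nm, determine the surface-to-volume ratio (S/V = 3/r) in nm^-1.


Radius r = 139.9/2 = 69.95 nm
S/V = 3 / r = 3 / 69.95
S/V = 0.0429 nm^-1

0.0429


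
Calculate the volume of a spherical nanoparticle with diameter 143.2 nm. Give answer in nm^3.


Radius r = 143.2/2 = 71.6 nm
Volume V = (4/3) * pi * r^3
V = (4/3) * pi * (71.6)^3
V = 1537544.44 nm^3

1537544.44


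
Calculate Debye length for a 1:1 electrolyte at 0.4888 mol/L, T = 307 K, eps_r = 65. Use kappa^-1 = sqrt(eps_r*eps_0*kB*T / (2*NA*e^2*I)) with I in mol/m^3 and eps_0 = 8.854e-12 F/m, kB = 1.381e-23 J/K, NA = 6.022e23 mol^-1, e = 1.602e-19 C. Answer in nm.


Ionic strength I = 0.4888 * 1^2 * 1000 = 488.8 mol/m^3
kappa^-1 = sqrt(65 * 8.854e-12 * 1.381e-23 * 307 / (2 * 6.022e23 * (1.602e-19)^2 * 488.8))
kappa^-1 = 0.402 nm

0.402


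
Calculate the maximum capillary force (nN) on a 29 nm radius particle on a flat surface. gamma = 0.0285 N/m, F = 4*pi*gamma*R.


Convert radius: R = 29 nm = 2.9e-08 m
F = 4 * pi * gamma * R
F = 4 * pi * 0.0285 * 2.9e-08
F = 1.03861e-08 N = 10.3861 nN

10.3861


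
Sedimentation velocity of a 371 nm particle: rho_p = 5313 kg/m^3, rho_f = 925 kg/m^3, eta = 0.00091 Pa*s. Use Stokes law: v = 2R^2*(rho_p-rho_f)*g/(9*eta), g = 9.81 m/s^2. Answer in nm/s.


Radius R = 371/2 nm = 1.855e-07 m
Density difference = 5313 - 925 = 4388 kg/m^3
v = 2 * R^2 * (rho_p - rho_f) * g / (9 * eta)
v = 2 * (1.855e-07)^2 * 4388 * 9.81 / (9 * 0.00091)
v = 3.61718e-07 m/s = 361.7175 nm/s

361.7175


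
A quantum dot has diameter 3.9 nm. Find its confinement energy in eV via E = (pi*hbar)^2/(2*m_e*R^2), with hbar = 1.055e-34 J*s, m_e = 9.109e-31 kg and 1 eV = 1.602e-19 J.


Radius R = 3.9/2 = 1.95 nm = 1.95e-09 m
E = (pi * 1.055e-34)^2 / (2 * 9.109e-31 * (1.95e-09)^2)
E(J) = 1.58575e-20
E = E(J) / 1.602e-19 = 0.099 eV

0.099


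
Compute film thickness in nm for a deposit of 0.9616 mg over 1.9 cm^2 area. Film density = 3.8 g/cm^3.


Convert: m = 0.9616 mg = 9.6160e-07 kg, A = 1.9 cm^2 = 1.9000e-04 m^2, rho = 3.8 g/cm^3 = 3800 kg/m^3
t = m / (A * rho)
t = 9.6160e-07 / (1.9000e-04 * 3800)
t = 1.3319e-06 m = 1331.9 nm

1331.9


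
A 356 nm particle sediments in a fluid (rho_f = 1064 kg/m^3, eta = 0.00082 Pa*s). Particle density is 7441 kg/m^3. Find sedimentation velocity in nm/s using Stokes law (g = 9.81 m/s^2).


Radius R = 356/2 nm = 1.78e-07 m
Density difference = 7441 - 1064 = 6377 kg/m^3
v = 2 * R^2 * (rho_p - rho_f) * g / (9 * eta)
v = 2 * (1.78e-07)^2 * 6377 * 9.81 / (9 * 0.00082)
v = 5.37154e-07 m/s = 537.1543 nm/s

537.1543


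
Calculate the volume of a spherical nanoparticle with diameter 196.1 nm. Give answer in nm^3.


Radius r = 196.1/2 = 98.05 nm
Volume V = (4/3) * pi * r^3
V = (4/3) * pi * (98.05)^3
V = 3948493.28 nm^3

3948493.28


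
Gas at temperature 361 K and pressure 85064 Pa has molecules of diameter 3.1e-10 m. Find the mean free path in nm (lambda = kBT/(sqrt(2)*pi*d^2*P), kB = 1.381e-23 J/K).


Mean free path: lambda = kB*T / (sqrt(2) * pi * d^2 * P)
lambda = 1.381e-23 * 361 / (sqrt(2) * pi * (3.1e-10)^2 * 85064)
lambda = 1.37267e-07 m
lambda = 137.27 nm

137.27


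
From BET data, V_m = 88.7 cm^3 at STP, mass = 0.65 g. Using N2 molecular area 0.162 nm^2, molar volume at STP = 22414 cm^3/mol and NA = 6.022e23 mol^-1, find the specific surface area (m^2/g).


Number of moles in monolayer = V_m / 22414 = 88.7 / 22414 = 0.00395735
Number of molecules = moles * NA = 0.00395735 * 6.022e23
SA = molecules * sigma / mass
SA = (88.7 / 22414) * 6.022e23 * 0.162e-18 / 0.65
SA = 593.9 m^2/g

593.9


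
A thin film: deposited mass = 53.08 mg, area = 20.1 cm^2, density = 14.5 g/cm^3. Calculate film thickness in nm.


Convert: m = 53.08 mg = 5.3080e-05 kg, A = 20.1 cm^2 = 2.0100e-03 m^2, rho = 14.5 g/cm^3 = 14500 kg/m^3
t = m / (A * rho)
t = 5.3080e-05 / (2.0100e-03 * 14500)
t = 1.8212e-06 m = 1821.2 nm

1821.2


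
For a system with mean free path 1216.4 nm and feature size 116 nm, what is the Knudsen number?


Knudsen number Kn = lambda / L
Kn = 1216.4 / 116
Kn = 10.4862

10.4862


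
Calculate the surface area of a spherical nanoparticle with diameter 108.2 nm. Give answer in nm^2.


Radius r = 108.2/2 = 54.1 nm
Surface area SA = 4 * pi * r^2
SA = 4 * pi * (54.1)^2
SA = 36779.38 nm^2

36779.38


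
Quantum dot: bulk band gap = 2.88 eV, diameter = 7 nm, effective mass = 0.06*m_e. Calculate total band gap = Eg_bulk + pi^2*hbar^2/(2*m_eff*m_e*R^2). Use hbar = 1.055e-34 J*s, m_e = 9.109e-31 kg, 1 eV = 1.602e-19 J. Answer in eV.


Radius R = 7/2 nm = 3.5e-09 m
Confinement energy dE = pi^2 * hbar^2 / (2 * m_eff * m_e * R^2)
dE = pi^2 * (1.055e-34)^2 / (2 * 0.06 * 9.109e-31 * (3.5e-09)^2) J, divided by 1.602e-19 J/eV
dE = 0.5121 eV
Total band gap = E_g(bulk) + dE = 2.88 + 0.5121 = 3.3921 eV

3.3921


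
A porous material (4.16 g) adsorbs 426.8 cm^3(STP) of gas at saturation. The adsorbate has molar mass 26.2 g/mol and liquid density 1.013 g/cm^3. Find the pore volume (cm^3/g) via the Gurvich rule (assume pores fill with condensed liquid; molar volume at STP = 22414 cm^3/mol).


Moles adsorbed n = V_ads / 22414 = 426.8 / 22414 = 1.904167e-02 mol
Liquid volume V_liq = n * M / rho_liq = 1.904167e-02 * 26.2 / 1.013 = 0.49249 cm^3
Specific pore volume V_pore = V_liq / m_sample = 0.49249 / 4.16
V_pore = 0.1184 cm^3/g

0.1184


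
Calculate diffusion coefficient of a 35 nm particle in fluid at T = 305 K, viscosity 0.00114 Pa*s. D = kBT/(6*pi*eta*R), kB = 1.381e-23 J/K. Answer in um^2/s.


Radius R = 35/2 = 17.5 nm = 1.75e-08 m
D = kB*T / (6*pi*eta*R)
D = 1.381e-23 * 305 / (6 * pi * 0.00114 * 1.75e-08)
D = 1.12008e-11 m^2/s = 11.201 um^2/s

11.201


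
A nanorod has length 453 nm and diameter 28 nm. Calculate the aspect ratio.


Aspect ratio AR = length / diameter
AR = 453 / 28
AR = 16.18

16.18


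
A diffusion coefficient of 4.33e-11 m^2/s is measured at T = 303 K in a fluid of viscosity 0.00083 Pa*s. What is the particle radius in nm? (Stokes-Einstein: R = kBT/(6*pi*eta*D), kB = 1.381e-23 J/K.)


Stokes-Einstein: R = kB*T / (6*pi*eta*D)
R = 1.381e-23 * 303 / (6 * pi * 0.00083 * 4.33e-11)
R = 6.17688e-09 m = 6.18 nm

6.18


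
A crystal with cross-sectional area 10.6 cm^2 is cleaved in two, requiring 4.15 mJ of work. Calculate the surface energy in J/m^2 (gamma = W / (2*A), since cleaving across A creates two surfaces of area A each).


Convert: A = 10.6 cm^2 = 0.00106 m^2, W = 4.15 mJ = 0.00415 J
Cleaving exposes two faces of area A, so total new surface = 2*A and gamma = W / (2*A)
gamma = 0.00415 / (2 * 0.00106)
gamma = 1.958 J/m^2

1.958


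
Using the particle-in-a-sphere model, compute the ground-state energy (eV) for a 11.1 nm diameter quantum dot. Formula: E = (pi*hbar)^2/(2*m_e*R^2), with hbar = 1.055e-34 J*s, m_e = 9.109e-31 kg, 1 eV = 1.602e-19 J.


Radius R = 11.1/2 = 5.55 nm = 5.55e-09 m
E = (pi * 1.055e-34)^2 / (2 * 9.109e-31 * (5.55e-09)^2)
E(J) = 1.95757e-21
E = E(J) / 1.602e-19 = 0.0122 eV

0.0122
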